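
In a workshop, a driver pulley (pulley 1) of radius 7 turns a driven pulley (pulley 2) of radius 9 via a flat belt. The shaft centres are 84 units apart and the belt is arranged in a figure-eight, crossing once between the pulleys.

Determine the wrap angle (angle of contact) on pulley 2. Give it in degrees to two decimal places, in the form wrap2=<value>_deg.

wrap2=201.96_deg

crossed belt: β = asin((r1+r2)/C) = asin(16/84) = 10.9806°
wrap1 = wrap2 = π + 2β = 201.9612°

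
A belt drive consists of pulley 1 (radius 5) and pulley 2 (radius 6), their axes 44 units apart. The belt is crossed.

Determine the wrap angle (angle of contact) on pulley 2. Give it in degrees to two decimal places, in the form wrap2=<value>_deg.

wrap2=208.96_deg

crossed belt: β = asin((r1+r2)/C) = asin(11/44) = 14.4775°
wrap1 = wrap2 = π + 2β = 208.9550°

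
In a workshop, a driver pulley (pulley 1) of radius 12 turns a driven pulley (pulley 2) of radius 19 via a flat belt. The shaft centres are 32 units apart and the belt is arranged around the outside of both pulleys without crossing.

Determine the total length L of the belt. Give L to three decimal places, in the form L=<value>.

L=162.927

open belt: β = asin((r2−r1)/C) = asin(7/32) = 12.6356°
wrap1 = π − 2β = 154.7287°
wrap2 = π + 2β = 205.2713°
tangent length = C·cosβ = 31.2250
L = r1·wrap1 + r2·wrap2 + 2·C·cosβ = 12·2.7005 + 19·3.5827 + 2·31.2250 = 162.9268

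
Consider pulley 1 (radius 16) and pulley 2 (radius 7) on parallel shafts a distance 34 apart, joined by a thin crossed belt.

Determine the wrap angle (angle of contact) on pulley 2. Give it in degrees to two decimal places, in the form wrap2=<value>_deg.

wrap2=265.14_deg

crossed belt: β = asin((r1+r2)/C) = asin(23/34) = 42.5685°
wrap1 = wrap2 = π + 2β = 265.1369°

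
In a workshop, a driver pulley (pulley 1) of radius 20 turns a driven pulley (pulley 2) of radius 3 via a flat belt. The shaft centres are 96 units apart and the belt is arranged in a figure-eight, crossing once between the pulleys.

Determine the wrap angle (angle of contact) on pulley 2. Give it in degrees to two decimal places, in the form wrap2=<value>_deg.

crossed belt: β = asin((r1+r2)/C) = asin(23/96) = 13.8619°
wrap1 = wrap2 = π + 2β = 207.7239°

wrap2=207.72_deg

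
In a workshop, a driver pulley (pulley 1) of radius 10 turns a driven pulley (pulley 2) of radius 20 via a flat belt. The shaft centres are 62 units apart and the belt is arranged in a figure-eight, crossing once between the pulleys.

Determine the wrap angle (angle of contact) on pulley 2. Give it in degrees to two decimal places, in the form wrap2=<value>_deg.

wrap2=237.88_deg

crossed belt: β = asin((r1+r2)/C) = asin(30/62) = 28.9385°
wrap1 = wrap2 = π + 2β = 237.8771°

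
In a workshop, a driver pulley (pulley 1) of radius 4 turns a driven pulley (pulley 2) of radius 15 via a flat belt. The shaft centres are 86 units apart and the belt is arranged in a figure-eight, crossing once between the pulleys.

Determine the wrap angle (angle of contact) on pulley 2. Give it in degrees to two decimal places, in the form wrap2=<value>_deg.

wrap2=205.53_deg

crossed belt: β = asin((r1+r2)/C) = asin(19/86) = 12.7637°
wrap1 = wrap2 = π + 2β = 205.5274°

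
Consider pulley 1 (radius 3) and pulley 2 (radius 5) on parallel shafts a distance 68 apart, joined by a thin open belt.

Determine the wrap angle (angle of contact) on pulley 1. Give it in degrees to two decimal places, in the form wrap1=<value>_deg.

wrap1=176.63_deg

open belt: β = asin((r2−r1)/C) = asin(2/68) = 1.6854°
wrap1 = π − 2β = 176.6292°
wrap2 = π + 2β = 183.3708°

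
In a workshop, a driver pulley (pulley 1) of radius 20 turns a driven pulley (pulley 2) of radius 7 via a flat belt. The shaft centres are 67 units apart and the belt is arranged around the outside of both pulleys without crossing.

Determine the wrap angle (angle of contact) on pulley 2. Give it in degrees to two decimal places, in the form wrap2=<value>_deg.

open belt: β = asin((r2−r1)/C) = asin(-13/67) = -11.1881°
wrap1 = π − 2β = 202.3761°
wrap2 = π + 2β = 157.6239°

wrap2=157.62_deg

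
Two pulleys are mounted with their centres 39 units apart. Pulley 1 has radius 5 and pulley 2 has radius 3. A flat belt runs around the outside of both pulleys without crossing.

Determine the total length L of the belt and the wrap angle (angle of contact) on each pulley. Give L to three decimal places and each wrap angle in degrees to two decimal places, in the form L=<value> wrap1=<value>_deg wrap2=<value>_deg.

open belt: β = asin((r2−r1)/C) = asin(-2/39) = -2.9395°
wrap1 = π − 2β = 185.8791°
wrap2 = π + 2β = 174.1209°
tangent length = C·cosβ = 38.9487
L = r1·wrap1 + r2·wrap2 + 2·C·cosβ = 5·3.2442 + 3·3.0390 + 2·38.9487 = 103.2353

L=103.235 wrap1=185.88_deg wrap2=174.12_deg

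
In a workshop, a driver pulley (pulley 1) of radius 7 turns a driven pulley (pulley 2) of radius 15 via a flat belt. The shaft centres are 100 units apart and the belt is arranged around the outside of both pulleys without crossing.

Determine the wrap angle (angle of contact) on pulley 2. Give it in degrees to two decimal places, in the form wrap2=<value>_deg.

open belt: β = asin((r2−r1)/C) = asin(8/100) = 4.5886°
wrap1 = π − 2β = 170.8229°
wrap2 = π + 2β = 189.1771°

wrap2=189.18_deg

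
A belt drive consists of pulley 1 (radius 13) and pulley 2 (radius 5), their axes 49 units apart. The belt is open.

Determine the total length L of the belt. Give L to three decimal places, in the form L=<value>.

L=155.858

open belt: β = asin((r2−r1)/C) = asin(-8/49) = -9.3965°
wrap1 = π − 2β = 198.7930°
wrap2 = π + 2β = 161.2070°
tangent length = C·cosβ = 48.3425
L = r1·wrap1 + r2·wrap2 + 2·C·cosβ = 13·3.4696 + 5·2.8136 + 2·48.3425 = 155.8577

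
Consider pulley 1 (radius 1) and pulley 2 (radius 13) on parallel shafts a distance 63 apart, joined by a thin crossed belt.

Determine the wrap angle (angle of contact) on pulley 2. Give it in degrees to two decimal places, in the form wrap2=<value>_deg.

wrap2=205.68_deg

crossed belt: β = asin((r1+r2)/C) = asin(14/63) = 12.8396°
wrap1 = wrap2 = π + 2β = 205.6792°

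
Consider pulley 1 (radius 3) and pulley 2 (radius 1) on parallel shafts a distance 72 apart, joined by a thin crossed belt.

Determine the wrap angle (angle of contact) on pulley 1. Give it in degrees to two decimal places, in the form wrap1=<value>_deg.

crossed belt: β = asin((r1+r2)/C) = asin(4/72) = 3.1847°
wrap1 = wrap2 = π + 2β = 186.3695°

wrap1=186.37_deg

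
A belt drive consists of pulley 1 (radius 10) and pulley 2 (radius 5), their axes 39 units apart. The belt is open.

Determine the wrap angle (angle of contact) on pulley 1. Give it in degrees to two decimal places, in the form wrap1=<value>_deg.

open belt: β = asin((r2−r1)/C) = asin(-5/39) = -7.3659°
wrap1 = π − 2β = 194.7318°
wrap2 = π + 2β = 165.2682°

wrap1=194.73_deg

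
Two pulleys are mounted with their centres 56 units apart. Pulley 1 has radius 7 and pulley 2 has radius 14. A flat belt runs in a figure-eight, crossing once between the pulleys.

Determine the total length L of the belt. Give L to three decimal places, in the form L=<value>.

crossed belt: β = asin((r1+r2)/C) = asin(21/56) = 22.0243°
wrap1 = wrap2 = π + 2β = 224.0486°
tangent length = C·cosβ = 51.9134
L = (r1+r2)·wrap + 2·C·cosβ = 21·3.9104 + 2·51.9134 = 185.9449

L=185.945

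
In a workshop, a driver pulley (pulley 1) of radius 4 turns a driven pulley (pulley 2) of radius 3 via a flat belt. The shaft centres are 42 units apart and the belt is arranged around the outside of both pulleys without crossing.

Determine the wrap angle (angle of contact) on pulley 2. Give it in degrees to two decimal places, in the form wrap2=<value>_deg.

open belt: β = asin((r2−r1)/C) = asin(-1/42) = -1.3643°
wrap1 = π − 2β = 182.7286°
wrap2 = π + 2β = 177.2714°

wrap2=177.27_deg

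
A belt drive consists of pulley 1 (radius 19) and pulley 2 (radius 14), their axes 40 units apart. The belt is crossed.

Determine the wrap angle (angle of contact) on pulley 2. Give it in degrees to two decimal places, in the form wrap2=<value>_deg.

wrap2=291.18_deg

crossed belt: β = asin((r1+r2)/C) = asin(33/40) = 55.5885°
wrap1 = wrap2 = π + 2β = 291.1770°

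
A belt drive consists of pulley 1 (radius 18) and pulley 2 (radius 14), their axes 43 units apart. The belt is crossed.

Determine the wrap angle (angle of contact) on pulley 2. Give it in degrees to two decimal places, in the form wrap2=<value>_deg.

crossed belt: β = asin((r1+r2)/C) = asin(32/43) = 48.0892°
wrap1 = wrap2 = π + 2β = 276.1785°

wrap2=276.18_deg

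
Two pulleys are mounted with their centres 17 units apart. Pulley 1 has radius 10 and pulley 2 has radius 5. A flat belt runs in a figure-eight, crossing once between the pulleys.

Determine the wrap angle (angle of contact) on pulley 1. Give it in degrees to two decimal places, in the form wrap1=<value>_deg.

wrap1=303.86_deg

crossed belt: β = asin((r1+r2)/C) = asin(15/17) = 61.9275°
wrap1 = wrap2 = π + 2β = 303.8550°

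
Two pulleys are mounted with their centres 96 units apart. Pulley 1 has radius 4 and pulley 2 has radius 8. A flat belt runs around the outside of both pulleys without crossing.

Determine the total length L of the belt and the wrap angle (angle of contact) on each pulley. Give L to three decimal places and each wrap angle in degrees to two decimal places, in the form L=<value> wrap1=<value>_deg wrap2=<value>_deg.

open belt: β = asin((r2−r1)/C) = asin(4/96) = 2.3880°
wrap1 = π − 2β = 175.2240°
wrap2 = π + 2β = 184.7760°
tangent length = C·cosβ = 95.9166
L = r1·wrap1 + r2·wrap2 + 2·C·cosβ = 4·3.0582 + 8·3.2250 + 2·95.9166 = 229.8658

L=229.866 wrap1=175.22_deg wrap2=184.78_deg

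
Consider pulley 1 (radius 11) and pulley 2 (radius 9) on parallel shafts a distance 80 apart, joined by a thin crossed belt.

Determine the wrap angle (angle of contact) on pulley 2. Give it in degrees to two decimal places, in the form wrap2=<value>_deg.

wrap2=208.96_deg

crossed belt: β = asin((r1+r2)/C) = asin(20/80) = 14.4775°
wrap1 = wrap2 = π + 2β = 208.9550°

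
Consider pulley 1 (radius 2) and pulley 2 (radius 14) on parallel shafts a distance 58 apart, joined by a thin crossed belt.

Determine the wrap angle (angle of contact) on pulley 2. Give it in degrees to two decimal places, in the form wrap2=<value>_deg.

crossed belt: β = asin((r1+r2)/C) = asin(16/58) = 16.0134°
wrap1 = wrap2 = π + 2β = 212.0268°

wrap2=212.03_deg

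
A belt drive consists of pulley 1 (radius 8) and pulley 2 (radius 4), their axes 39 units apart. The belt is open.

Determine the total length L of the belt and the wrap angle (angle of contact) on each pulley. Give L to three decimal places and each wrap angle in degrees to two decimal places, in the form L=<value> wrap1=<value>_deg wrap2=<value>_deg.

L=116.110 wrap1=191.77_deg wrap2=168.23_deg

open belt: β = asin((r2−r1)/C) = asin(-4/39) = -5.8868°
wrap1 = π − 2β = 191.7737°
wrap2 = π + 2β = 168.2263°
tangent length = C·cosβ = 38.7943
L = r1·wrap1 + r2·wrap2 + 2·C·cosβ = 8·3.3471 + 4·2.9361 + 2·38.7943 = 116.1097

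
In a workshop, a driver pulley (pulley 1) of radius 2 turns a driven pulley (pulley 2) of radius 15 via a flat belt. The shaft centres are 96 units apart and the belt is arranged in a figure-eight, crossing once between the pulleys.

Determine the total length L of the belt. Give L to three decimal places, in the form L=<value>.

crossed belt: β = asin((r1+r2)/C) = asin(17/96) = 10.1999°
wrap1 = wrap2 = π + 2β = 200.3998°
tangent length = C·cosβ = 94.4828
L = (r1+r2)·wrap + 2·C·cosβ = 17·3.4976 + 2·94.4828 = 248.4254

L=248.425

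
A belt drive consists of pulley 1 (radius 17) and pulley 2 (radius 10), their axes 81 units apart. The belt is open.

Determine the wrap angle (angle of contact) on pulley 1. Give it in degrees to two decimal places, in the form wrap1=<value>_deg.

wrap1=189.92_deg

open belt: β = asin((r2−r1)/C) = asin(-7/81) = -4.9577°
wrap1 = π − 2β = 189.9153°
wrap2 = π + 2β = 170.0847°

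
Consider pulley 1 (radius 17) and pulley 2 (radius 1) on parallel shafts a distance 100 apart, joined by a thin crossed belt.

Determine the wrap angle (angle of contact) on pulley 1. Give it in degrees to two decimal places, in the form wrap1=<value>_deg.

crossed belt: β = asin((r1+r2)/C) = asin(18/100) = 10.3698°
wrap1 = wrap2 = π + 2β = 200.7395°

wrap1=200.74_deg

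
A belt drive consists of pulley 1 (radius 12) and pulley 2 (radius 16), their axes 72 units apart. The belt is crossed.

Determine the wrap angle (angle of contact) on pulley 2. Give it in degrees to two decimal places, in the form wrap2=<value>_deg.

crossed belt: β = asin((r1+r2)/C) = asin(28/72) = 22.8854°
wrap1 = wrap2 = π + 2β = 225.7708°

wrap2=225.77_deg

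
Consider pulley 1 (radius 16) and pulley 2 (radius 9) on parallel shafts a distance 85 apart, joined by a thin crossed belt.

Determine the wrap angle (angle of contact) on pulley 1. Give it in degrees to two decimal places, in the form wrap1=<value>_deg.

wrap1=214.21_deg

crossed belt: β = asin((r1+r2)/C) = asin(25/85) = 17.1046°
wrap1 = wrap2 = π + 2β = 214.2093°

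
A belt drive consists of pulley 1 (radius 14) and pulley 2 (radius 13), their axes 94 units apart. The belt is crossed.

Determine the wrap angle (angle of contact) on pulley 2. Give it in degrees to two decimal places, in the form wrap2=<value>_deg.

wrap2=213.38_deg

crossed belt: β = asin((r1+r2)/C) = asin(27/94) = 16.6924°
wrap1 = wrap2 = π + 2β = 213.3849°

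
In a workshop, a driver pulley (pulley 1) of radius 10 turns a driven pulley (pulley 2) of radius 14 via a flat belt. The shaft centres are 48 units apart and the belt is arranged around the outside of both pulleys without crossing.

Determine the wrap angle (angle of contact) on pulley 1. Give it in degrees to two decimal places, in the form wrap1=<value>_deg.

wrap1=170.44_deg

open belt: β = asin((r2−r1)/C) = asin(4/48) = 4.7802°
wrap1 = π − 2β = 170.4396°
wrap2 = π + 2β = 189.5604°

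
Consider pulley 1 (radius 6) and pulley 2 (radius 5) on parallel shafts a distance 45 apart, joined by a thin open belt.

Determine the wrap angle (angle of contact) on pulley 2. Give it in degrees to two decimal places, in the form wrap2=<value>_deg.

wrap2=177.45_deg

open belt: β = asin((r2−r1)/C) = asin(-1/45) = -1.2733°
wrap1 = π − 2β = 182.5467°
wrap2 = π + 2β = 177.4533°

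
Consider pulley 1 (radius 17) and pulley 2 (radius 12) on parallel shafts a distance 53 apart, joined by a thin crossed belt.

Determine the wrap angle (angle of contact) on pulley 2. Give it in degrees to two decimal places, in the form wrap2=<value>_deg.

crossed belt: β = asin((r1+r2)/C) = asin(29/53) = 33.1731°
wrap1 = wrap2 = π + 2β = 246.3461°

wrap2=246.35_deg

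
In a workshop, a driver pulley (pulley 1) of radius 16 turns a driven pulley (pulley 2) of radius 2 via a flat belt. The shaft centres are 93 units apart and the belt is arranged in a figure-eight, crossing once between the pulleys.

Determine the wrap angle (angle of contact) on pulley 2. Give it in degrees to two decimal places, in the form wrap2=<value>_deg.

crossed belt: β = asin((r1+r2)/C) = asin(18/93) = 11.1599°
wrap1 = wrap2 = π + 2β = 202.3199°

wrap2=202.32_deg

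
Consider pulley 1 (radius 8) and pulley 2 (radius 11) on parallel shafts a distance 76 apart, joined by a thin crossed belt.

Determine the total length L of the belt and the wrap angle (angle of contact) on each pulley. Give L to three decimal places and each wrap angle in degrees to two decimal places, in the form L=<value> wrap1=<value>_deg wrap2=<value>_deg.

crossed belt: β = asin((r1+r2)/C) = asin(19/76) = 14.4775°
wrap1 = wrap2 = π + 2β = 208.9550°
tangent length = C·cosβ = 73.5867
L = (r1+r2)·wrap + 2·C·cosβ = 19·3.6470 + 2·73.5867 = 216.4655

L=216.465 wrap1=208.96_deg wrap2=208.96_deg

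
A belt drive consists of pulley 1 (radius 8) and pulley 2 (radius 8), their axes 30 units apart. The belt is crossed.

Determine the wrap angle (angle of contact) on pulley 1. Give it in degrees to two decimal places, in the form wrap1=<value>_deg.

crossed belt: β = asin((r1+r2)/C) = asin(16/30) = 32.2310°
wrap1 = wrap2 = π + 2β = 244.4619°

wrap1=244.46_deg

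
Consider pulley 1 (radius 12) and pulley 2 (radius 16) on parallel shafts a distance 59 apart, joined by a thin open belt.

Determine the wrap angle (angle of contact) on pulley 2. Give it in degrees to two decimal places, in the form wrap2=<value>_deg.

open belt: β = asin((r2−r1)/C) = asin(4/59) = 3.8874°
wrap1 = π − 2β = 172.2251°
wrap2 = π + 2β = 187.7749°

wrap2=187.77_deg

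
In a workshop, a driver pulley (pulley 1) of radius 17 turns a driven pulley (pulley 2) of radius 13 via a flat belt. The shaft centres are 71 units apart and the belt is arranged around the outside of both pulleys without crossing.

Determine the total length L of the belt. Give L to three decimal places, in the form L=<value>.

open belt: β = asin((r2−r1)/C) = asin(-4/71) = -3.2296°
wrap1 = π − 2β = 186.4593°
wrap2 = π + 2β = 173.5407°
tangent length = C·cosβ = 70.8872
L = r1·wrap1 + r2·wrap2 + 2·C·cosβ = 17·3.2543 + 13·3.0289 + 2·70.8872 = 236.4732

L=236.473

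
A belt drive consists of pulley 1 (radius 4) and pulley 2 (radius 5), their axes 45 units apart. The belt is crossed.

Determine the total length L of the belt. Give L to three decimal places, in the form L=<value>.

L=120.080

crossed belt: β = asin((r1+r2)/C) = asin(9/45) = 11.5370°
wrap1 = wrap2 = π + 2β = 203.0739°
tangent length = C·cosβ = 44.0908
L = (r1+r2)·wrap + 2·C·cosβ = 9·3.5443 + 2·44.0908 = 120.0804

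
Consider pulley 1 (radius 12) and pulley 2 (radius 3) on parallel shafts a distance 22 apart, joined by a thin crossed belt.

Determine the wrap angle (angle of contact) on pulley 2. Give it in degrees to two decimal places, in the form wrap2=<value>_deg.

wrap2=265.97_deg

crossed belt: β = asin((r1+r2)/C) = asin(15/22) = 42.9859°
wrap1 = wrap2 = π + 2β = 265.9718°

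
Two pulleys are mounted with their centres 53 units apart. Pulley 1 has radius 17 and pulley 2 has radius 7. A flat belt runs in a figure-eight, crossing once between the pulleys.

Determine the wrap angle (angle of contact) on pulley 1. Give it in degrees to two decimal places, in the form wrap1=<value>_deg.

wrap1=233.85_deg

crossed belt: β = asin((r1+r2)/C) = asin(24/53) = 26.9254°
wrap1 = wrap2 = π + 2β = 233.8508°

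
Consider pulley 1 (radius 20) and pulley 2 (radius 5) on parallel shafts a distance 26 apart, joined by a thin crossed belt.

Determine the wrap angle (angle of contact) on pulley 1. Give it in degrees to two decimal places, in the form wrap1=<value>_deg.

crossed belt: β = asin((r1+r2)/C) = asin(25/26) = 74.0576°
wrap1 = wrap2 = π + 2β = 328.1153°

wrap1=328.12_deg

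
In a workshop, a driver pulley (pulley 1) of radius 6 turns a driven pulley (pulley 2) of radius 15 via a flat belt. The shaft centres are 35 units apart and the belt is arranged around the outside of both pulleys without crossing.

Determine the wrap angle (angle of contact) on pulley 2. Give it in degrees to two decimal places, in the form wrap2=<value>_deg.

wrap2=209.80_deg

open belt: β = asin((r2−r1)/C) = asin(9/35) = 14.9006°
wrap1 = π − 2β = 150.1988°
wrap2 = π + 2β = 209.8012°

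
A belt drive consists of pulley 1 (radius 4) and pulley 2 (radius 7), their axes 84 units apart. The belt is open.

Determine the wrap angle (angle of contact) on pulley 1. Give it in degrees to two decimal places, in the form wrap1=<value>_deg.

wrap1=175.91_deg

open belt: β = asin((r2−r1)/C) = asin(3/84) = 2.0467°
wrap1 = π − 2β = 175.9066°
wrap2 = π + 2β = 184.0934°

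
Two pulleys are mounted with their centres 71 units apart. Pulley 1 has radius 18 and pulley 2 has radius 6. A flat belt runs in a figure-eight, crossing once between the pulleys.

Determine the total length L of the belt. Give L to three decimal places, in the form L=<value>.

crossed belt: β = asin((r1+r2)/C) = asin(24/71) = 19.7568°
wrap1 = wrap2 = π + 2β = 219.5136°
tangent length = C·cosβ = 66.8207
L = (r1+r2)·wrap + 2·C·cosβ = 24·3.8312 + 2·66.8207 = 225.5909

L=225.591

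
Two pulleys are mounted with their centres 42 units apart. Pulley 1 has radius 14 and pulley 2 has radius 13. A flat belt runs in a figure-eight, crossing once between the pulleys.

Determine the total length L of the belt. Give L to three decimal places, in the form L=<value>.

crossed belt: β = asin((r1+r2)/C) = asin(27/42) = 40.0052°
wrap1 = wrap2 = π + 2β = 260.0104°
tangent length = C·cosβ = 32.1714
L = (r1+r2)·wrap + 2·C·cosβ = 27·4.5380 + 2·32.1714 = 186.8698

L=186.870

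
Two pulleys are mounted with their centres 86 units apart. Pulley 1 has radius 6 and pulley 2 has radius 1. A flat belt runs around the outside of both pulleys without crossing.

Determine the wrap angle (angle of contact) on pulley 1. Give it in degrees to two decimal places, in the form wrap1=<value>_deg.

wrap1=186.67_deg

open belt: β = asin((r2−r1)/C) = asin(-5/86) = -3.3330°
wrap1 = π − 2β = 186.6661°
wrap2 = π + 2β = 173.3339°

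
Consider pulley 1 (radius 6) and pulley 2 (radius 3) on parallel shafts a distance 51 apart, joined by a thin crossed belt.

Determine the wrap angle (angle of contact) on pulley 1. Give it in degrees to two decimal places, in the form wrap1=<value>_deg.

crossed belt: β = asin((r1+r2)/C) = asin(9/51) = 10.1642°
wrap1 = wrap2 = π + 2β = 200.3285°

wrap1=200.33_deg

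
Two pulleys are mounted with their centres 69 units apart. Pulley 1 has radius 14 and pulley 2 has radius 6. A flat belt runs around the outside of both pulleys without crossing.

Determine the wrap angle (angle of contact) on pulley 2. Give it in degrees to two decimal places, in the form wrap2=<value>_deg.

wrap2=166.68_deg

open belt: β = asin((r2−r1)/C) = asin(-8/69) = -6.6580°
wrap1 = π − 2β = 193.3159°
wrap2 = π + 2β = 166.6841°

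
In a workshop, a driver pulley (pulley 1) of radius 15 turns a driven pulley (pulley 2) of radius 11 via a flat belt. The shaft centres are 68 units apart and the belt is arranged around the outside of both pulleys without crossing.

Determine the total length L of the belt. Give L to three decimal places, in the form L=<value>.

open belt: β = asin((r2−r1)/C) = asin(-4/68) = -3.3723°
wrap1 = π − 2β = 186.7446°
wrap2 = π + 2β = 173.2554°
tangent length = C·cosβ = 67.8823
L = r1·wrap1 + r2·wrap2 + 2·C·cosβ = 15·3.2593 + 11·3.0239 + 2·67.8823 = 217.9168

L=217.917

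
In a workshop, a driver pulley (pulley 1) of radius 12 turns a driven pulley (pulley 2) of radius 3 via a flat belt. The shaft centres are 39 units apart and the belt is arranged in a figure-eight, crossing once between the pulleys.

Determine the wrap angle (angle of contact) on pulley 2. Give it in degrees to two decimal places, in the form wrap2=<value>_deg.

wrap2=225.24_deg

crossed belt: β = asin((r1+r2)/C) = asin(15/39) = 22.6199°
wrap1 = wrap2 = π + 2β = 225.2397°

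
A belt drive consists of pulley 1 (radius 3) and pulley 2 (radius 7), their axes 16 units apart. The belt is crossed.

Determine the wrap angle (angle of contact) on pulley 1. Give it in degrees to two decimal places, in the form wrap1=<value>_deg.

crossed belt: β = asin((r1+r2)/C) = asin(10/16) = 38.6822°
wrap1 = wrap2 = π + 2β = 257.3644°

wrap1=257.36_deg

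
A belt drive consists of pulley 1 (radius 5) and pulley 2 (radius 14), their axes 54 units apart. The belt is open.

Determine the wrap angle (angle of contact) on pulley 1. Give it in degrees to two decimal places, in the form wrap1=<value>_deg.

open belt: β = asin((r2−r1)/C) = asin(9/54) = 9.5941°
wrap1 = π − 2β = 160.8119°
wrap2 = π + 2β = 199.1881°

wrap1=160.81_deg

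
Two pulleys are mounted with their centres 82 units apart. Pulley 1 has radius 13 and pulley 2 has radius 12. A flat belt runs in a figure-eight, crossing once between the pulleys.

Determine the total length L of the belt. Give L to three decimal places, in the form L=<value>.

L=250.223

crossed belt: β = asin((r1+r2)/C) = asin(25/82) = 17.7508°
wrap1 = wrap2 = π + 2β = 215.5017°
tangent length = C·cosβ = 78.0961
L = (r1+r2)·wrap + 2·C·cosβ = 25·3.7612 + 2·78.0961 = 250.2225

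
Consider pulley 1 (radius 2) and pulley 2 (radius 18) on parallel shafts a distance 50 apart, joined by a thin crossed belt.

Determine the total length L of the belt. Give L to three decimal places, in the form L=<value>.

L=170.944

crossed belt: β = asin((r1+r2)/C) = asin(20/50) = 23.5782°
wrap1 = wrap2 = π + 2β = 227.1564°
tangent length = C·cosβ = 45.8258
L = (r1+r2)·wrap + 2·C·cosβ = 20·3.9646 + 2·45.8258 = 170.9440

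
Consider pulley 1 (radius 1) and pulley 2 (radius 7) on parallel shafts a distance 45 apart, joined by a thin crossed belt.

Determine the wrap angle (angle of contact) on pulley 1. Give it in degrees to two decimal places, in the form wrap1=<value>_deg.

wrap1=200.48_deg

crossed belt: β = asin((r1+r2)/C) = asin(8/45) = 10.2403°
wrap1 = wrap2 = π + 2β = 200.4807°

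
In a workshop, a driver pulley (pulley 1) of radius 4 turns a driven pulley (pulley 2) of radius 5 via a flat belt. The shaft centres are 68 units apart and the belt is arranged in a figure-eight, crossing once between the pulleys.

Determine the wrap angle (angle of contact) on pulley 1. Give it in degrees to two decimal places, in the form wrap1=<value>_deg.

wrap1=195.21_deg

crossed belt: β = asin((r1+r2)/C) = asin(9/68) = 7.6056°
wrap1 = wrap2 = π + 2β = 195.2112°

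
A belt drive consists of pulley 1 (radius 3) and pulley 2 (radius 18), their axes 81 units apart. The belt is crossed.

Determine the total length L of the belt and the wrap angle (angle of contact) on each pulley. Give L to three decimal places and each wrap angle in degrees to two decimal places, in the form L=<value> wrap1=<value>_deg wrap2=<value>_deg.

crossed belt: β = asin((r1+r2)/C) = asin(21/81) = 15.0261°
wrap1 = wrap2 = π + 2β = 210.0522°
tangent length = C·cosβ = 78.2304
L = (r1+r2)·wrap + 2·C·cosβ = 21·3.6661 + 2·78.2304 = 233.4490

L=233.449 wrap1=210.05_deg wrap2=210.05_deg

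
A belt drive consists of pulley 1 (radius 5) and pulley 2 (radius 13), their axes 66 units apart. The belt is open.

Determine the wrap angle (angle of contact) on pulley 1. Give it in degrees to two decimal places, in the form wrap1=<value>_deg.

open belt: β = asin((r2−r1)/C) = asin(8/66) = 6.9621°
wrap1 = π − 2β = 166.0759°
wrap2 = π + 2β = 193.9241°

wrap1=166.08_deg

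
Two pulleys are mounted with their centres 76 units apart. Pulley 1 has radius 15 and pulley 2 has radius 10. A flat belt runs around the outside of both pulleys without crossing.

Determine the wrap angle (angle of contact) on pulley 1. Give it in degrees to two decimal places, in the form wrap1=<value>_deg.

wrap1=187.54_deg

open belt: β = asin((r2−r1)/C) = asin(-5/76) = -3.7722°
wrap1 = π − 2β = 187.5444°
wrap2 = π + 2β = 172.4556°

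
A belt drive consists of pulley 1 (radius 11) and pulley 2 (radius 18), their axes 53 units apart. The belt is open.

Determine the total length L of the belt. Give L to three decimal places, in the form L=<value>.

L=198.032

open belt: β = asin((r2−r1)/C) = asin(7/53) = 7.5895°
wrap1 = π − 2β = 164.8209°
wrap2 = π + 2β = 195.1791°
tangent length = C·cosβ = 52.5357
L = r1·wrap1 + r2·wrap2 + 2·C·cosβ = 11·2.8767 + 18·3.4065 + 2·52.5357 = 198.0321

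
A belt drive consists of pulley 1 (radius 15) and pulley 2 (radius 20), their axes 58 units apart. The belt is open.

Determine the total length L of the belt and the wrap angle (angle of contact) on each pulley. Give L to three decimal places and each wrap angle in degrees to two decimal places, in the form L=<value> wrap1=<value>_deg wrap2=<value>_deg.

L=226.387 wrap1=170.11_deg wrap2=189.89_deg

open belt: β = asin((r2−r1)/C) = asin(5/58) = 4.9454°
wrap1 = π − 2β = 170.1091°
wrap2 = π + 2β = 189.8909°
tangent length = C·cosβ = 57.7841
L = r1·wrap1 + r2·wrap2 + 2·C·cosβ = 15·2.9690 + 20·3.3142 + 2·57.7841 = 226.3870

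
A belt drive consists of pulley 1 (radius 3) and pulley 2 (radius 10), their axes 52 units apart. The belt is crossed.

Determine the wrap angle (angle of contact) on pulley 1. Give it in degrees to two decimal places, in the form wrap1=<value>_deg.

wrap1=208.96_deg

crossed belt: β = asin((r1+r2)/C) = asin(13/52) = 14.4775°
wrap1 = wrap2 = π + 2β = 208.9550°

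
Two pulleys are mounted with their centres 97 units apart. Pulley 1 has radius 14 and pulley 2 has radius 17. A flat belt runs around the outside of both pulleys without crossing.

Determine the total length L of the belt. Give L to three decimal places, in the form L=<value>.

L=291.482

open belt: β = asin((r2−r1)/C) = asin(3/97) = 1.7723°
wrap1 = π − 2β = 176.4554°
wrap2 = π + 2β = 183.5446°
tangent length = C·cosβ = 96.9536
L = r1·wrap1 + r2·wrap2 + 2·C·cosβ = 14·3.0797 + 17·3.2035 + 2·96.9536 = 291.4822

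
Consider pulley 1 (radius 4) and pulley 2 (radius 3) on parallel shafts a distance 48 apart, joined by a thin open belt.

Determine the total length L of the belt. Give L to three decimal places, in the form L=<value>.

open belt: β = asin((r2−r1)/C) = asin(-1/48) = -1.1937°
wrap1 = π − 2β = 182.3875°
wrap2 = π + 2β = 177.6125°
tangent length = C·cosβ = 47.9896
L = r1·wrap1 + r2·wrap2 + 2·C·cosβ = 4·3.1833 + 3·3.0999 + 2·47.9896 = 118.0120

L=118.012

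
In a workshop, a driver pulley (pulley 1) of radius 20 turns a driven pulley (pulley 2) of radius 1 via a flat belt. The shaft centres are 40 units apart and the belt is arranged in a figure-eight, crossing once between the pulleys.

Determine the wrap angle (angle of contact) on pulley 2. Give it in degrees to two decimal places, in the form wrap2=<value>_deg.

wrap2=243.34_deg

crossed belt: β = asin((r1+r2)/C) = asin(21/40) = 31.6682°
wrap1 = wrap2 = π + 2β = 243.3365°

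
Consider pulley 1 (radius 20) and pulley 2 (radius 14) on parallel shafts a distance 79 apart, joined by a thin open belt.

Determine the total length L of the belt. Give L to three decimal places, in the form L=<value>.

open belt: β = asin((r2−r1)/C) = asin(-6/79) = -4.3558°
wrap1 = π − 2β = 188.7115°
wrap2 = π + 2β = 171.2885°
tangent length = C·cosβ = 78.7718
L = r1·wrap1 + r2·wrap2 + 2·C·cosβ = 20·3.2936 + 14·2.9895 + 2·78.7718 = 265.2701

L=265.270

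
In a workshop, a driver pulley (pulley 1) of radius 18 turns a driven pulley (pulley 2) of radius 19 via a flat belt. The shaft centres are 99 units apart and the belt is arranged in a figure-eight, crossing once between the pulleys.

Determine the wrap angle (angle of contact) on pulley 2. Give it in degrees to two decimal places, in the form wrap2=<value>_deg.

wrap2=223.89_deg

crossed belt: β = asin((r1+r2)/C) = asin(37/99) = 21.9463°
wrap1 = wrap2 = π + 2β = 223.8926°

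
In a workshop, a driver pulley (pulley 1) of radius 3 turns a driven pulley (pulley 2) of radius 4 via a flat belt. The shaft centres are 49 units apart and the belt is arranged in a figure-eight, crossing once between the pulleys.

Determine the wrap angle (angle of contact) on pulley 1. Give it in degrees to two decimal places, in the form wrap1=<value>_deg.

wrap1=196.43_deg

crossed belt: β = asin((r1+r2)/C) = asin(7/49) = 8.2132°
wrap1 = wrap2 = π + 2β = 196.4264°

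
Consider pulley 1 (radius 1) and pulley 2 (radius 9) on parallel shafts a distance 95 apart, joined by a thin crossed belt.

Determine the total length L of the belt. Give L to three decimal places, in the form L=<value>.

L=222.470

crossed belt: β = asin((r1+r2)/C) = asin(10/95) = 6.0423°
wrap1 = wrap2 = π + 2β = 192.0847°
tangent length = C·cosβ = 94.4722
L = (r1+r2)·wrap + 2·C·cosβ = 10·3.3525 + 2·94.4722 = 222.4695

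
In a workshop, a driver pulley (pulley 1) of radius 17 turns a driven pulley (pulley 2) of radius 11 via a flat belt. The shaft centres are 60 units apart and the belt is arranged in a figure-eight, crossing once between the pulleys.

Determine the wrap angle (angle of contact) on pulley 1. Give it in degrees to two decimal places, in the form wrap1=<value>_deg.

crossed belt: β = asin((r1+r2)/C) = asin(28/60) = 27.8181°
wrap1 = wrap2 = π + 2β = 235.6363°

wrap1=235.64_deg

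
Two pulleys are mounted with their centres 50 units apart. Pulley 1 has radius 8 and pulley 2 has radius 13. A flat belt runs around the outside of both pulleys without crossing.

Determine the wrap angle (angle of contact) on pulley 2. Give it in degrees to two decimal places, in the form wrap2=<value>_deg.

open belt: β = asin((r2−r1)/C) = asin(5/50) = 5.7392°
wrap1 = π − 2β = 168.5217°
wrap2 = π + 2β = 191.4783°

wrap2=191.48_deg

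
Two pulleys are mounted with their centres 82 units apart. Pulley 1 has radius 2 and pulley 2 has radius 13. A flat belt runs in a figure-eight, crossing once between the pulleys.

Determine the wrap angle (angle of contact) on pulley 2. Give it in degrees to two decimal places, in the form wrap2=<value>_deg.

crossed belt: β = asin((r1+r2)/C) = asin(15/82) = 10.5403°
wrap1 = wrap2 = π + 2β = 201.0806°

wrap2=201.08_deg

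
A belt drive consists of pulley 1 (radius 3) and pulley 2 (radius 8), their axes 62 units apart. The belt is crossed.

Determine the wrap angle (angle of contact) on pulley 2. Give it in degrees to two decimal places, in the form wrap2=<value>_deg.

wrap2=200.44_deg

crossed belt: β = asin((r1+r2)/C) = asin(11/62) = 10.2195°
wrap1 = wrap2 = π + 2β = 200.4390°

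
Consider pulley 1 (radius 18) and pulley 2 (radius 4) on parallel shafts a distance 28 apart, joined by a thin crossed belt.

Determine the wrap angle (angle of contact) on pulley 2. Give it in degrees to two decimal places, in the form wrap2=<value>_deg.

crossed belt: β = asin((r1+r2)/C) = asin(22/28) = 51.7868°
wrap1 = wrap2 = π + 2β = 283.5736°

wrap2=283.57_deg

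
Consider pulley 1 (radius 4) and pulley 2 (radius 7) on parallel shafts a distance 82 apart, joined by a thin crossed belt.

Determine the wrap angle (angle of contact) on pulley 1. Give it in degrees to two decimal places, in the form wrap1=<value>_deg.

crossed belt: β = asin((r1+r2)/C) = asin(11/82) = 7.7093°
wrap1 = wrap2 = π + 2β = 195.4185°

wrap1=195.42_deg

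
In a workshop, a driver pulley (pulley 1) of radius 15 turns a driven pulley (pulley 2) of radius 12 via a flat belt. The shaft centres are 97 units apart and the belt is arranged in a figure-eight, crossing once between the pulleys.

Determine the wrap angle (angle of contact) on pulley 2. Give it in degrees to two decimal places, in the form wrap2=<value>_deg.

crossed belt: β = asin((r1+r2)/C) = asin(27/97) = 16.1618°
wrap1 = wrap2 = π + 2β = 212.3236°

wrap2=212.32_deg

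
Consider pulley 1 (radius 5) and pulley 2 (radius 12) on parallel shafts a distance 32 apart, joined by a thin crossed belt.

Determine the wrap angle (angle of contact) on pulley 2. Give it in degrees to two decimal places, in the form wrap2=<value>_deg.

crossed belt: β = asin((r1+r2)/C) = asin(17/32) = 32.0900°
wrap1 = wrap2 = π + 2β = 244.1799°

wrap2=244.18_deg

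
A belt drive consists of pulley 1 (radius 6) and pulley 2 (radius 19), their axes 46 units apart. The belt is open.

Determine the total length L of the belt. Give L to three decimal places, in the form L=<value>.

L=174.239

open belt: β = asin((r2−r1)/C) = asin(13/46) = 16.4160°
wrap1 = π − 2β = 147.1681°
wrap2 = π + 2β = 212.8319°
tangent length = C·cosβ = 44.1248
L = r1·wrap1 + r2·wrap2 + 2·C·cosβ = 6·2.5686 + 19·3.7146 + 2·44.1248 = 174.2388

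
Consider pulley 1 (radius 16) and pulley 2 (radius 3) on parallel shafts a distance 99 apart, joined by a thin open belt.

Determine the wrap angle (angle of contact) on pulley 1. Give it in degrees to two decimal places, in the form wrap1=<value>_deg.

wrap1=195.09_deg

open belt: β = asin((r2−r1)/C) = asin(-13/99) = -7.5455°
wrap1 = π − 2β = 195.0910°
wrap2 = π + 2β = 164.9090°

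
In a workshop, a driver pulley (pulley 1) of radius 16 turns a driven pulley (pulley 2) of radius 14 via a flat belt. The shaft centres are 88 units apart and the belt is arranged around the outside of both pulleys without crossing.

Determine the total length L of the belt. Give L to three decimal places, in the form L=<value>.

open belt: β = asin((r2−r1)/C) = asin(-2/88) = -1.3023°
wrap1 = π − 2β = 182.6046°
wrap2 = π + 2β = 177.3954°
tangent length = C·cosβ = 87.9773
L = r1·wrap1 + r2·wrap2 + 2·C·cosβ = 16·3.1871 + 14·3.0961 + 2·87.9773 = 270.2932

L=270.293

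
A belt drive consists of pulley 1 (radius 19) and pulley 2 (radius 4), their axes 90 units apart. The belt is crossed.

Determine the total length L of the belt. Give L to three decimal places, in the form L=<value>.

crossed belt: β = asin((r1+r2)/C) = asin(23/90) = 14.8065°
wrap1 = wrap2 = π + 2β = 209.6130°
tangent length = C·cosβ = 87.0115
L = (r1+r2)·wrap + 2·C·cosβ = 23·3.6584 + 2·87.0115 = 258.1670

L=258.167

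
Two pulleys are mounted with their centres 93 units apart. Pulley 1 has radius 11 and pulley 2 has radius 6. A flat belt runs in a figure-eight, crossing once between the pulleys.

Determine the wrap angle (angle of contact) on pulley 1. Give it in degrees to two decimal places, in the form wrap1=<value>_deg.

wrap1=201.07_deg

crossed belt: β = asin((r1+r2)/C) = asin(17/93) = 10.5326°
wrap1 = wrap2 = π + 2β = 201.0653°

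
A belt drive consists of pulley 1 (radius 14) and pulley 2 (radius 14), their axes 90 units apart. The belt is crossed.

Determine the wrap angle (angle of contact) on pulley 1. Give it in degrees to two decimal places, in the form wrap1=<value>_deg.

wrap1=216.25_deg

crossed belt: β = asin((r1+r2)/C) = asin(28/90) = 18.1262°
wrap1 = wrap2 = π + 2β = 216.2524°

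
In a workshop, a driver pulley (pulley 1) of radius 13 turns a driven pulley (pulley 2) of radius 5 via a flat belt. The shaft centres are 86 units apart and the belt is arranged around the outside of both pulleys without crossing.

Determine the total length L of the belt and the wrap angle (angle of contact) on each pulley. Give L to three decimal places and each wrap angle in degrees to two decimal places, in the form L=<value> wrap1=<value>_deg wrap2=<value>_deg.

L=229.293 wrap1=190.68_deg wrap2=169.32_deg

open belt: β = asin((r2−r1)/C) = asin(-8/86) = -5.3376°
wrap1 = π − 2β = 190.6751°
wrap2 = π + 2β = 169.3249°
tangent length = C·cosβ = 85.6271
L = r1·wrap1 + r2·wrap2 + 2·C·cosβ = 13·3.3279 + 5·2.9553 + 2·85.6271 = 229.2934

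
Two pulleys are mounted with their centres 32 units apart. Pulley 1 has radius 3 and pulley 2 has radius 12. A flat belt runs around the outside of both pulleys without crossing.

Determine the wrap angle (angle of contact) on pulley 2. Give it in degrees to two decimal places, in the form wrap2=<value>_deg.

open belt: β = asin((r2−r1)/C) = asin(9/32) = 16.3348°
wrap1 = π − 2β = 147.3304°
wrap2 = π + 2β = 212.6696°

wrap2=212.67_deg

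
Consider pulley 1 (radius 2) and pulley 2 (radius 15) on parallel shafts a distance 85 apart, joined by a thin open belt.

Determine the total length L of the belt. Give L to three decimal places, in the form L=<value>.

L=225.399

open belt: β = asin((r2−r1)/C) = asin(13/85) = 8.7974°
wrap1 = π − 2β = 162.4052°
wrap2 = π + 2β = 197.5948°
tangent length = C·cosβ = 84.0000
L = r1·wrap1 + r2·wrap2 + 2·C·cosβ = 2·2.8345 + 15·3.4487 + 2·84.0000 = 225.3992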